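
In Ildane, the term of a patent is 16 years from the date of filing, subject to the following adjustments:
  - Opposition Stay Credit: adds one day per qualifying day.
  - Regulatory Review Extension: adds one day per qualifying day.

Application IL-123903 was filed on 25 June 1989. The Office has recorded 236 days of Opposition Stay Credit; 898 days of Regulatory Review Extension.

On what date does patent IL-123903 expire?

2008-08-02

Base term: filing date + 16 years → 25 June 2005.
Opposition Stay Credit: +236 days → 16 February 2006.
Regulatory Review Extension: +898 days → 2 August 2008.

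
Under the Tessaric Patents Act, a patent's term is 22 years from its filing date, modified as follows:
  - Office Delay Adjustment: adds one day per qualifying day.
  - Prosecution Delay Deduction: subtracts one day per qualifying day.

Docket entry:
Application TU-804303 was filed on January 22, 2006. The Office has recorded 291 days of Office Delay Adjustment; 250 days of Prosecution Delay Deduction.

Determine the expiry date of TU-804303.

March 3, 2028

Base term: filing date + 22 years → 22 January 2028.
Office Delay Adjustment: +291 days → 8 November 2028.
Prosecution Delay Deduction: −250 days → 3 March 2028.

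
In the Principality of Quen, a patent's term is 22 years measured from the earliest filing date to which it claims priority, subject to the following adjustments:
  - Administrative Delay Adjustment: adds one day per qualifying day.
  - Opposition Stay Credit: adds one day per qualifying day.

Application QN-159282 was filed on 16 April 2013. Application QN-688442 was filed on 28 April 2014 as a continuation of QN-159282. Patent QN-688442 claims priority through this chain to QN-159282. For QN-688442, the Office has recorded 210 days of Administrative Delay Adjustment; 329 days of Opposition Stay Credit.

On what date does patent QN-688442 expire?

October 6, 2036

Earliest priority filing: 16 April 2013.
Base term: 16 April 2013 + 22 years → 16 April 2035.
Administrative Delay Adjustment: +210 days → 12 November 2035.
Opposition Stay Credit: +329 days → 6 October 2036.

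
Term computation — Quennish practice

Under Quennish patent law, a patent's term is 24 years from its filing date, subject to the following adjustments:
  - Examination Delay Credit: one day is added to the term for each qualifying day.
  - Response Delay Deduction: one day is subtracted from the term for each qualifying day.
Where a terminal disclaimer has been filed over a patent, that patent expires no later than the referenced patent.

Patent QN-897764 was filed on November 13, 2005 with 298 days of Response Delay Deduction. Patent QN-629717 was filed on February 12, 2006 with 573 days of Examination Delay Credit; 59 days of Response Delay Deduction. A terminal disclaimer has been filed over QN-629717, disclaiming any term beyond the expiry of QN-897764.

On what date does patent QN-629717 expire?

Natural term of QN-629717:
  Base: filing + 24 years → 12 February 2030.
  Examination Delay Credit: +573 days → 8 September 2031.
  Response Delay Deduction: −59 days → 11 July 2031.
Expiry of referenced patent QN-897764:
  Base: filing + 24 years → 13 November 2029.
  Response Delay Deduction: −298 days → 19 January 2029.
Terminal disclaimer: QN-629717 expires on the earlier of 11 July 2031 and 19 January 2029.

January 19, 2029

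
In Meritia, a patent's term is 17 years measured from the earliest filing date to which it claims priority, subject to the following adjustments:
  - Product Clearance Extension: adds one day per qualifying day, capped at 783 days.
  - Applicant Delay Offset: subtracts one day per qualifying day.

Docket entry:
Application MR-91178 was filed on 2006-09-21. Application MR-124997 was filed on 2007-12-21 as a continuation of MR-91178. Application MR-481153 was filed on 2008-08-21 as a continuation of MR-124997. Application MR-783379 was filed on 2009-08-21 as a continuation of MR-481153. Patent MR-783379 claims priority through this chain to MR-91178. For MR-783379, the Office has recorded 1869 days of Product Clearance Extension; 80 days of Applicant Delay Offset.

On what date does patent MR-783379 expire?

2025-08-24

Earliest priority filing: 21 September 2006.
Base term: 21 September 2006 + 17 years → 21 September 2023.
Product Clearance Extension: 1869 days claimed exceeds the 783-day cap, so +783 days → 12 November 2025.
Applicant Delay Offset: −80 days → 24 August 2025.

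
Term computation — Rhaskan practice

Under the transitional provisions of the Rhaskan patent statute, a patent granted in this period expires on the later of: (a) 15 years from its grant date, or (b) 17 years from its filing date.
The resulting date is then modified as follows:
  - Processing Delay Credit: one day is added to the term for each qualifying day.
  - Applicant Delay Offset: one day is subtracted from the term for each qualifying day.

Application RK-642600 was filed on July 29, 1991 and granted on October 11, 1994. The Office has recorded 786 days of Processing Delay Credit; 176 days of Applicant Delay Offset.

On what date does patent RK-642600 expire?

June 13, 2011

(a) grant + 15 years → 11 October 2009.
(b) filing + 17 years → 29 July 2008.
Later of the two: 11 October 2009.
Processing Delay Credit: +786 days → 6 December 2011.
Applicant Delay Offset: −176 days → 13 June 2011.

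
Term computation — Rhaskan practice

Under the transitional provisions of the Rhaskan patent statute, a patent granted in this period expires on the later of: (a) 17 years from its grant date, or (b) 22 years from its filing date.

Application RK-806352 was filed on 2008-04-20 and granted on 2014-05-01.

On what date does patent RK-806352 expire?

(a) grant + 17 years → 1 May 2031.
(b) filing + 22 years → 20 April 2030.
Later of the two: 1 May 2031.

2031-05-01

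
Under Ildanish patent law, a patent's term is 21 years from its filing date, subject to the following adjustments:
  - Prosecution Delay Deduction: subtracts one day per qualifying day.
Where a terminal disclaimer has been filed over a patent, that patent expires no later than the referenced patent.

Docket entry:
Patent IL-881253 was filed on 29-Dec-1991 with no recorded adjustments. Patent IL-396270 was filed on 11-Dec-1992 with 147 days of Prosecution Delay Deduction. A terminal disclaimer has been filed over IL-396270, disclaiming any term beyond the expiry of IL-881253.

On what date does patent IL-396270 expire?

Natural term of IL-396270:
  Base: filing + 21 years → 11 December 2013.
  Prosecution Delay Deduction: −147 days → 17 July 2013.
Expiry of referenced patent IL-881253:
  Base: filing + 21 years → 29 December 2012.
Terminal disclaimer: IL-396270 expires on the earlier of 17 July 2013 and 29 December 2012.

2012-12-29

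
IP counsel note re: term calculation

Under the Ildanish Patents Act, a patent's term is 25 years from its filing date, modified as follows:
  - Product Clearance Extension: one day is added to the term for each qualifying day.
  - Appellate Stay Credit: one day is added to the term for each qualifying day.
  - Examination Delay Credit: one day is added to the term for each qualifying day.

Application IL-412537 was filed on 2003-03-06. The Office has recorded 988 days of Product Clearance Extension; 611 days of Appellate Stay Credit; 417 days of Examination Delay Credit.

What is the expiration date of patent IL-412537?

Base term: filing date + 25 years → 6 March 2028.
Product Clearance Extension: +988 days → 19 November 2030.
Appellate Stay Credit: +611 days → 22 July 2032.
Examination Delay Credit: +417 days → 12 September 2033.

2033-09-12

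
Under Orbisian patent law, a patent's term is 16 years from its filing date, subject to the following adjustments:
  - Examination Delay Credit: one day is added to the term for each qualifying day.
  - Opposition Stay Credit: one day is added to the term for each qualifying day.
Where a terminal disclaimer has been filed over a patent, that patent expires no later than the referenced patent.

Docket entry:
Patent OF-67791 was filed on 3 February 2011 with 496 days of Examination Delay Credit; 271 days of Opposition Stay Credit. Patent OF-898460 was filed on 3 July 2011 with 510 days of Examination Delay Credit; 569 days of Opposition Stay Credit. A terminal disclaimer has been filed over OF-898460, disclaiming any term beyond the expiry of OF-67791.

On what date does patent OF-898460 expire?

March 11, 2029

Natural term of OF-898460:
  Base: filing + 16 years → 3 July 2027.
  Examination Delay Credit: +510 days → 24 November 2028.
  Opposition Stay Credit: +569 days → 16 June 2030.
Expiry of referenced patent OF-67791:
  Base: filing + 16 years → 3 February 2027.
  Examination Delay Credit: +496 days → 13 June 2028.
  Opposition Stay Credit: +271 days → 11 March 2029.
Terminal disclaimer: OF-898460 expires on the earlier of 16 June 2030 and 11 March 2029.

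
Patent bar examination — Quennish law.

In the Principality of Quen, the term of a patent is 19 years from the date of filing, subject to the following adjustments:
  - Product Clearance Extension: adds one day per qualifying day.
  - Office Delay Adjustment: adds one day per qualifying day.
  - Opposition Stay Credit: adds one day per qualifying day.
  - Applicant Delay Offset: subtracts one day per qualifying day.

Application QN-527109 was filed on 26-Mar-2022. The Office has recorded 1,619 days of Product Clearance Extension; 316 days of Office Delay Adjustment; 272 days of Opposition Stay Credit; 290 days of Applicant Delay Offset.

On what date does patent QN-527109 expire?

Base term: filing date + 19 years → 26 March 2041.
Product Clearance Extension: +1619 days → 31 August 2045.
Office Delay Adjustment: +316 days → 13 July 2046.
Opposition Stay Credit: +272 days → 11 April 2047.
Applicant Delay Offset: −290 days → 25 June 2046.

June 25, 2046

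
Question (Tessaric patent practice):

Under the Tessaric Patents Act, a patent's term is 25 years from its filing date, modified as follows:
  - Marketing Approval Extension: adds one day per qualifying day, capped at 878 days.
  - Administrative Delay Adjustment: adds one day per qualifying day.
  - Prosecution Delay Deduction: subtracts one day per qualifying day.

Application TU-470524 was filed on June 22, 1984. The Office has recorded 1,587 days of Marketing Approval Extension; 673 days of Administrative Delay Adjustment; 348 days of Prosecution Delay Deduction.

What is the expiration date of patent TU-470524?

Base term: filing date + 25 years → 22 June 2009.
Marketing Approval Extension: 1587 days claimed exceeds the 878-day cap, so +878 days → 17 November 2011.
Administrative Delay Adjustment: +673 days → 20 September 2013.
Prosecution Delay Deduction: −348 days → 7 October 2012.

2012-10-07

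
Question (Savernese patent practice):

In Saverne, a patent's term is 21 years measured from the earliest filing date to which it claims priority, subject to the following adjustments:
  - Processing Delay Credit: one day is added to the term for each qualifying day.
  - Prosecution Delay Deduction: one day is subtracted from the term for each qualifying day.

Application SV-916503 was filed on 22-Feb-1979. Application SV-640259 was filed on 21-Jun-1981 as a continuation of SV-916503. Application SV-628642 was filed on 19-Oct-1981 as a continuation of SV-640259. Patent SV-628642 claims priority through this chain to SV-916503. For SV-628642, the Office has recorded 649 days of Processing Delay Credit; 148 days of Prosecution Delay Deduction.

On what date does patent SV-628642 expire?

July 7, 2001

Earliest priority filing: 22 February 1979.
Base term: 22 February 1979 + 21 years → 22 February 2000.
Processing Delay Credit: +649 days → 2 December 2001.
Prosecution Delay Deduction: −148 days → 7 July 2001.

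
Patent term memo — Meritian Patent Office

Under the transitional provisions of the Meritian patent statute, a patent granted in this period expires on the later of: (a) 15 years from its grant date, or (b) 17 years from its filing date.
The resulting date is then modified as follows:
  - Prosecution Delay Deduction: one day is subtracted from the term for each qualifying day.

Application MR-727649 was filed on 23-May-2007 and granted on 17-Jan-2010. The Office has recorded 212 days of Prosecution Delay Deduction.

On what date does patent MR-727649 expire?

(a) grant + 15 years → 17 January 2025.
(b) filing + 17 years → 23 May 2024.
Later of the two: 17 January 2025.
Prosecution Delay Deduction: −212 days → 19 June 2024.

2024-06-19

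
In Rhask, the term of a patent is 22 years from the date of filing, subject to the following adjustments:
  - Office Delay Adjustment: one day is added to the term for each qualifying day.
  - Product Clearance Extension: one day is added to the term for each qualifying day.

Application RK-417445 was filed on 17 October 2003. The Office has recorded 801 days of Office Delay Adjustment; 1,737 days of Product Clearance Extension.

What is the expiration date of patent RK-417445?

Base term: filing date + 22 years → 17 October 2025.
Office Delay Adjustment: +801 days → 27 December 2027.
Product Clearance Extension: +1737 days → 28 September 2032.

September 28, 2032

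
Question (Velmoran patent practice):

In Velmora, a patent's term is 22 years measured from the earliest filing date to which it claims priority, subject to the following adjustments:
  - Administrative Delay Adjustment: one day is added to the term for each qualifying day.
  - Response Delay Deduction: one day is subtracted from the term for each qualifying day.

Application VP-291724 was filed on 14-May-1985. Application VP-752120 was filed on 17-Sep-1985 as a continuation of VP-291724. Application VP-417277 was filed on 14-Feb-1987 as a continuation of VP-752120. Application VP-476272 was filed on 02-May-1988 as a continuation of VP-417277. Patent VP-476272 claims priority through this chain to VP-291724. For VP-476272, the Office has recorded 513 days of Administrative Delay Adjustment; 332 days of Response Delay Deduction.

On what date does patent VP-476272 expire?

Earliest priority filing: 14 May 1985.
Base term: 14 May 1985 + 22 years → 14 May 2007.
Administrative Delay Adjustment: +513 days → 8 October 2008.
Response Delay Deduction: −332 days → 11 November 2007.

November 11, 2007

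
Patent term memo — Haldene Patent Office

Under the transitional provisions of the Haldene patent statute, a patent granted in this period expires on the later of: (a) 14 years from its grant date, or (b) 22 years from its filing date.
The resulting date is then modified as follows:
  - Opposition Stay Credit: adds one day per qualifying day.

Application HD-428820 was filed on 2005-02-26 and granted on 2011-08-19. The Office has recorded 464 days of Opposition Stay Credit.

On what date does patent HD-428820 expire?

2028-06-04

(a) grant + 14 years → 19 August 2025.
(b) filing + 22 years → 26 February 2027.
Later of the two: 26 February 2027.
Opposition Stay Credit: +464 days → 4 June 2028.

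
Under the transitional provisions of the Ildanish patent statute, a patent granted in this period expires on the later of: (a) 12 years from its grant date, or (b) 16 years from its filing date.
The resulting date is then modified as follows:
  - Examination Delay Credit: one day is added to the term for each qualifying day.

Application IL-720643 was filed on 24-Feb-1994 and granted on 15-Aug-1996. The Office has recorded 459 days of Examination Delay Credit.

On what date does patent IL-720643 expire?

(a) grant + 12 years → 15 August 2008.
(b) filing + 16 years → 24 February 2010.
Later of the two: 24 February 2010.
Examination Delay Credit: +459 days → 29 May 2011.

2011-05-29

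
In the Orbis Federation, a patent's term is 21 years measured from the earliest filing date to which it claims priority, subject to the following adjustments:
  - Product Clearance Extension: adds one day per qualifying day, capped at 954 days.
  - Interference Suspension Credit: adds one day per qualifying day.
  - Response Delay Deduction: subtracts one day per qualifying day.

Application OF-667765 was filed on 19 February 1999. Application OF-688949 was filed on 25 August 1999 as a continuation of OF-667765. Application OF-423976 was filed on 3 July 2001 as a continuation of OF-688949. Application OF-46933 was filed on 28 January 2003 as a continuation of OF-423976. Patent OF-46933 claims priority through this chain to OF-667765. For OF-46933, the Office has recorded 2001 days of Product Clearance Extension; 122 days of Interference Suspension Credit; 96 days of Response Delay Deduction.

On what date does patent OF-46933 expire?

2022-10-26

Earliest priority filing: 19 February 1999.
Base term: 19 February 1999 + 21 years → 19 February 2020.
Product Clearance Extension: 2001 days claimed exceeds the 954-day cap, so +954 days → 30 September 2022.
Interference Suspension Credit: +122 days → 30 January 2023.
Response Delay Deduction: −96 days → 26 October 2022.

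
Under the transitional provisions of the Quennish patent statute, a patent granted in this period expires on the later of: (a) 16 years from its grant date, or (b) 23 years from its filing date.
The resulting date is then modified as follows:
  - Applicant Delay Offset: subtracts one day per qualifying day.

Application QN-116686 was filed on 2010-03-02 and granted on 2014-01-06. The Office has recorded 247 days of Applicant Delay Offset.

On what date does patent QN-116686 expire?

(a) grant + 16 years → 6 January 2030.
(b) filing + 23 years → 2 March 2033.
Later of the two: 2 March 2033.
Applicant Delay Offset: −247 days → 28 June 2032.

June 28, 2032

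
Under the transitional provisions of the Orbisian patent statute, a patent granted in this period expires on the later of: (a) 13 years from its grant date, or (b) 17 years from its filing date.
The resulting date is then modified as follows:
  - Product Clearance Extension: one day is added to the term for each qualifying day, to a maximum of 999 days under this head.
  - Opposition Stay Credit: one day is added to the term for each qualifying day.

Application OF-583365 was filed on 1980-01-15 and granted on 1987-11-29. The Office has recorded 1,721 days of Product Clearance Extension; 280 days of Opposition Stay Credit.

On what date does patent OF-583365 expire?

May 31, 2004

(a) grant + 13 years → 29 November 2000.
(b) filing + 17 years → 15 January 1997.
Later of the two: 29 November 2000.
Product Clearance Extension: 1721 days claimed exceeds the 999-day cap, so +999 days → 25 August 2003.
Opposition Stay Credit: +280 days → 31 May 2004.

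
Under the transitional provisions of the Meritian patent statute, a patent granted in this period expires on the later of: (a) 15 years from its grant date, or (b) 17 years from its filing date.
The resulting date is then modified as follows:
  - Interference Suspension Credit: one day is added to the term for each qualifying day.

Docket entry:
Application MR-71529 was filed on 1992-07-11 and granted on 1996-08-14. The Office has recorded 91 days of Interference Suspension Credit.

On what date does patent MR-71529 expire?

2011-11-13

(a) grant + 15 years → 14 August 2011.
(b) filing + 17 years → 11 July 2009.
Later of the two: 14 August 2011.
Interference Suspension Credit: +91 days → 13 November 2011.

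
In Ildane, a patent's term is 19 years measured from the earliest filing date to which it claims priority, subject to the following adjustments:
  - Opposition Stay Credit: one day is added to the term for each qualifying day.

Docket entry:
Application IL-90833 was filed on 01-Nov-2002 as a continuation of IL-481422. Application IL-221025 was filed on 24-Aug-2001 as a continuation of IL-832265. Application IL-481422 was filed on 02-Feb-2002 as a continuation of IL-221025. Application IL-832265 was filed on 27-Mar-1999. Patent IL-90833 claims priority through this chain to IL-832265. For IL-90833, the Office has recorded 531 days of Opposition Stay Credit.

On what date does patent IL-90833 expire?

Earliest priority filing: 27 March 1999.
Base term: 27 March 1999 + 19 years → 27 March 2018.
Opposition Stay Credit: +531 days → 9 September 2019.

September 9, 2019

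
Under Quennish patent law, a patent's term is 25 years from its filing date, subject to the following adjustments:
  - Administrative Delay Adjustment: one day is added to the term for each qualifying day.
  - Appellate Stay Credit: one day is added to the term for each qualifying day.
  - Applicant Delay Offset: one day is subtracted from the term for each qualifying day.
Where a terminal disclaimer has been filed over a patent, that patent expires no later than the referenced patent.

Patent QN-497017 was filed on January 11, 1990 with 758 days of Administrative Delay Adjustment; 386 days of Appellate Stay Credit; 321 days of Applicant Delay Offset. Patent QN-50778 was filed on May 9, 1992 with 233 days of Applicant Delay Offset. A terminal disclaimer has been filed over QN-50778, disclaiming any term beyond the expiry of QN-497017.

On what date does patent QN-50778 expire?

Natural term of QN-50778:
  Base: filing + 25 years → 9 May 2017.
  Applicant Delay Offset: −233 days → 18 September 2016.
Expiry of referenced patent QN-497017:
  Base: filing + 25 years → 11 January 2015.
  Administrative Delay Adjustment: +758 days → 7 February 2017.
  Appellate Stay Credit: +386 days → 28 February 2018.
  Applicant Delay Offset: −321 days → 13 April 2017.
Terminal disclaimer: QN-50778 expires on the earlier of 18 September 2016 and 13 April 2017.

2016-09-18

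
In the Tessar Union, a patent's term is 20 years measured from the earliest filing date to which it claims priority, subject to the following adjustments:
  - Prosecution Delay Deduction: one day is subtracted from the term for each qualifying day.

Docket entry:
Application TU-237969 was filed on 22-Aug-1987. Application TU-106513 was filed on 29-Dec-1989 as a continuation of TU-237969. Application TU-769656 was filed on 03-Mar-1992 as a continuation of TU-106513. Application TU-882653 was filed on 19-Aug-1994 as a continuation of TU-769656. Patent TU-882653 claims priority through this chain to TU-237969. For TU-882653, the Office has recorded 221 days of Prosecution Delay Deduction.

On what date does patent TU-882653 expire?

Earliest priority filing: 22 August 1987.
Base term: 22 August 1987 + 20 years → 22 August 2007.
Prosecution Delay Deduction: −221 days → 13 January 2007.

2007-01-13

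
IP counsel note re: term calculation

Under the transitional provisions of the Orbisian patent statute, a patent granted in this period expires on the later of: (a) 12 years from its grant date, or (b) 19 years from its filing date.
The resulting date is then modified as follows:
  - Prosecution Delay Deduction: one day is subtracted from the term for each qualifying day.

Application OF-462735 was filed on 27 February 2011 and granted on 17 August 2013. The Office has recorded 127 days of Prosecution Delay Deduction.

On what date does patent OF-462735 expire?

(a) grant + 12 years → 17 August 2025.
(b) filing + 19 years → 27 February 2030.
Later of the two: 27 February 2030.
Prosecution Delay Deduction: −127 days → 23 October 2029.

2029-10-23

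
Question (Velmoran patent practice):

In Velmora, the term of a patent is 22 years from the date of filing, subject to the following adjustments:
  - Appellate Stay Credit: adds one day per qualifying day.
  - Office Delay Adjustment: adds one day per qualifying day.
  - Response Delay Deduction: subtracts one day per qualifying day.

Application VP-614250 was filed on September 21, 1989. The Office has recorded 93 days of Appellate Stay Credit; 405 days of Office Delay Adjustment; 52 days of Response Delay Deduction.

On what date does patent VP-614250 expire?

2012-12-10

Base term: filing date + 22 years → 21 September 2011.
Appellate Stay Credit: +93 days → 23 December 2011.
Office Delay Adjustment: +405 days → 31 January 2013.
Response Delay Deduction: −52 days → 10 December 2012.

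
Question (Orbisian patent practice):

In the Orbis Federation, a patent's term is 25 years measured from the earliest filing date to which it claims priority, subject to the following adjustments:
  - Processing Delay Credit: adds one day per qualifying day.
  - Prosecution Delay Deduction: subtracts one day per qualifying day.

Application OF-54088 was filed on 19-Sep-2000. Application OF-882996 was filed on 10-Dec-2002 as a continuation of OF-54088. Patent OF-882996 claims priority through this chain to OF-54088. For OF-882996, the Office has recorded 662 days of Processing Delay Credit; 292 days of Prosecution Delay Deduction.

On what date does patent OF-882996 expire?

September 24, 2026

Earliest priority filing: 19 September 2000.
Base term: 19 September 2000 + 25 years → 19 September 2025.
Processing Delay Credit: +662 days → 13 July 2027.
Prosecution Delay Deduction: −292 days → 24 September 2026.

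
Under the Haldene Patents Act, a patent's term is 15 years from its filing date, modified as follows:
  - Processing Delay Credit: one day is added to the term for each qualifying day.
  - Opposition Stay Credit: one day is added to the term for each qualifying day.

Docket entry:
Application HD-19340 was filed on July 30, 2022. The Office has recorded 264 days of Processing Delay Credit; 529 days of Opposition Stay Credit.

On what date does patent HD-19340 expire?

Base term: filing date + 15 years → 30 July 2037.
Processing Delay Credit: +264 days → 20 April 2038.
Opposition Stay Credit: +529 days → 1 October 2039.

2039-10-01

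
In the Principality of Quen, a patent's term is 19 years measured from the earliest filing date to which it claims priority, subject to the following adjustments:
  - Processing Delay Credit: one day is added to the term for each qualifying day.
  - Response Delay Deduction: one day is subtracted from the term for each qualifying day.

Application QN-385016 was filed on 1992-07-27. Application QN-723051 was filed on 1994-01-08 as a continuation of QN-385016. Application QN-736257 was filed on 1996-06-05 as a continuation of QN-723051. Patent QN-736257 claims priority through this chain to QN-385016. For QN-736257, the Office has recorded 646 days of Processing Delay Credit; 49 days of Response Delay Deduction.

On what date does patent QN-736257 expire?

Earliest priority filing: 27 July 1992.
Base term: 27 July 1992 + 19 years → 27 July 2011.
Processing Delay Credit: +646 days → 3 May 2013.
Response Delay Deduction: −49 days → 15 March 2013.

2013-03-15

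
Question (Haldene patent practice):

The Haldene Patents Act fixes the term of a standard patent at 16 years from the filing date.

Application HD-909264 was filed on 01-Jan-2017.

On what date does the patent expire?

Filing date + 16 years → 1 January 2033.

2033-01-01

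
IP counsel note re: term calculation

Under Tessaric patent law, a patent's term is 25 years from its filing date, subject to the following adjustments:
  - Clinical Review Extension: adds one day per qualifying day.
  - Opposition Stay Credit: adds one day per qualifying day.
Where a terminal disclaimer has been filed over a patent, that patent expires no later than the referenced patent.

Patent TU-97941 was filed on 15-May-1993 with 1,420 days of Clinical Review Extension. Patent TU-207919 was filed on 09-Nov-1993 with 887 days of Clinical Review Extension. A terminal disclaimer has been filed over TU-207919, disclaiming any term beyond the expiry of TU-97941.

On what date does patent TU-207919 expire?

Natural term of TU-207919:
  Base: filing + 25 years → 9 November 2018.
  Clinical Review Extension: +887 days → 14 April 2021.
Expiry of referenced patent TU-97941:
  Base: filing + 25 years → 15 May 2018.
  Clinical Review Extension: +1420 days → 4 April 2022.
Terminal disclaimer: TU-207919 expires on the earlier of 14 April 2021 and 4 April 2022.

April 14, 2021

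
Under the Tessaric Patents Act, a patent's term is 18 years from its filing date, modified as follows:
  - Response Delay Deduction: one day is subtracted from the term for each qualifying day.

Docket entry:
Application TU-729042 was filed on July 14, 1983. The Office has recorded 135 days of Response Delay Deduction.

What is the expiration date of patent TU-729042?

Base term: filing date + 18 years → 14 July 2001.
Response Delay Deduction: −135 days → 1 March 2001.

March 1, 2001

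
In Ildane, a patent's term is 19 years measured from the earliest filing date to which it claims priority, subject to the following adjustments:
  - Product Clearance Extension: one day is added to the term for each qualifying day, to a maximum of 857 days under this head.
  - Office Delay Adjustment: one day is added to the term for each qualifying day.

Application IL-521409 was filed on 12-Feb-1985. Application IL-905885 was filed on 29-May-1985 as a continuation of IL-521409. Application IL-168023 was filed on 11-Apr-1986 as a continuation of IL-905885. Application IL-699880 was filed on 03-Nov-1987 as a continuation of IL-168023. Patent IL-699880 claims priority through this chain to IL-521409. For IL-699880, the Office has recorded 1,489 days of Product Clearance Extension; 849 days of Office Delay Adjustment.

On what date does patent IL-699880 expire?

Earliest priority filing: 12 February 1985.
Base term: 12 February 1985 + 19 years → 12 February 2004.
Product Clearance Extension: 1489 days claimed exceeds the 857-day cap, so +857 days → 18 June 2006.
Office Delay Adjustment: +849 days → 14 October 2008.

October 14, 2008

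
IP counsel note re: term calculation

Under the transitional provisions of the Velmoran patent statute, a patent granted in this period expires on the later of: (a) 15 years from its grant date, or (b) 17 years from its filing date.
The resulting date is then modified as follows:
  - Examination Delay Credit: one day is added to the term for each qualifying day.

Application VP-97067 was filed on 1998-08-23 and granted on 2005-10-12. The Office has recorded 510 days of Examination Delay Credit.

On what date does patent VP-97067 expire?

2022-03-06

(a) grant + 15 years → 12 October 2020.
(b) filing + 17 years → 23 August 2015.
Later of the two: 12 October 2020.
Examination Delay Credit: +510 days → 6 March 2022.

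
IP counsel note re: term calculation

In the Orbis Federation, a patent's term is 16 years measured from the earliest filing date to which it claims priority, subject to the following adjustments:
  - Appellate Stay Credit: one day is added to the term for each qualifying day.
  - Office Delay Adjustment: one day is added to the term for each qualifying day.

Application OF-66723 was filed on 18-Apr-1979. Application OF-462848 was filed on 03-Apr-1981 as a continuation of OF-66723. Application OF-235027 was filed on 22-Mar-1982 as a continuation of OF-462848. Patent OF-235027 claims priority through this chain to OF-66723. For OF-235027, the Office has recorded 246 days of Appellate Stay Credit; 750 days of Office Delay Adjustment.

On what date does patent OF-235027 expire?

Earliest priority filing: 18 April 1979.
Base term: 18 April 1979 + 16 years → 18 April 1995.
Appellate Stay Credit: +246 days → 20 December 1995.
Office Delay Adjustment: +750 days → 8 January 1998.

1998-01-08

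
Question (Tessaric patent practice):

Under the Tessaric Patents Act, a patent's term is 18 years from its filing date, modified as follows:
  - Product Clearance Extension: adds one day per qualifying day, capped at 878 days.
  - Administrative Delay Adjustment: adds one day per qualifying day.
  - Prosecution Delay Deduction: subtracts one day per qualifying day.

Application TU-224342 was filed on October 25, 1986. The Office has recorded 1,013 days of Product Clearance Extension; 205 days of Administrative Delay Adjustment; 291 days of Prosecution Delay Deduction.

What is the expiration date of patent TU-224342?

2006-12-26

Base term: filing date + 18 years → 25 October 2004.
Product Clearance Extension: 1013 days claimed exceeds the 878-day cap, so +878 days → 22 March 2007.
Administrative Delay Adjustment: +205 days → 13 October 2007.
Prosecution Delay Deduction: −291 days → 26 December 2006.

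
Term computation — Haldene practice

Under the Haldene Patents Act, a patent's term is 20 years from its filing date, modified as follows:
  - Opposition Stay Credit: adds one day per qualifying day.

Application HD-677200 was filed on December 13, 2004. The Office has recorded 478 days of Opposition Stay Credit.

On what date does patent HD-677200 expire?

2026-04-05

Base term: filing date + 20 years → 13 December 2024.
Opposition Stay Credit: +478 days → 5 April 2026.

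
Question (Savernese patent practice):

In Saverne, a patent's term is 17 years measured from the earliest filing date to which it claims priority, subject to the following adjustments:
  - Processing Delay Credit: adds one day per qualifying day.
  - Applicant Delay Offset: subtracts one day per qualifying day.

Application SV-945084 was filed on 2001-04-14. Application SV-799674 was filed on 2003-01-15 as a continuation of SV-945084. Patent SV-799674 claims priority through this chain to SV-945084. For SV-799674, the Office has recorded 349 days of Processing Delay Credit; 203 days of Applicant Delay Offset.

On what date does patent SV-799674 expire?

September 7, 2018

Earliest priority filing: 14 April 2001.
Base term: 14 April 2001 + 17 years → 14 April 2018.
Processing Delay Credit: +349 days → 29 March 2019.
Applicant Delay Offset: −203 days → 7 September 2018.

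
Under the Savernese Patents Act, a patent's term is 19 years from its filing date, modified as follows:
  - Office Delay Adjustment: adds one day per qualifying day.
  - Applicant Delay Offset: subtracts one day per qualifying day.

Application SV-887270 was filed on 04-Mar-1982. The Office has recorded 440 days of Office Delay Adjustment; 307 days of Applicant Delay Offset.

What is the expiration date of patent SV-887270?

July 15, 2001

Base term: filing date + 19 years → 4 March 2001.
Office Delay Adjustment: +440 days → 18 May 2002.
Applicant Delay Offset: −307 days → 15 July 2001.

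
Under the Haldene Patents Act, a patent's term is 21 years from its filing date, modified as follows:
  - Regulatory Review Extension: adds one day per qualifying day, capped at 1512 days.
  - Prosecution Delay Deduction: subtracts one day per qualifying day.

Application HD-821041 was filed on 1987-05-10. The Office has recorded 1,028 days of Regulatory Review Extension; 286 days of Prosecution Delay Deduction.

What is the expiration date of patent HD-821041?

2010-05-22

Base term: filing date + 21 years → 10 May 2008.
Regulatory Review Extension: 1028 days (within the 1512-day cap) → +1028 days → 4 March 2011.
Prosecution Delay Deduction: −286 days → 22 May 2010.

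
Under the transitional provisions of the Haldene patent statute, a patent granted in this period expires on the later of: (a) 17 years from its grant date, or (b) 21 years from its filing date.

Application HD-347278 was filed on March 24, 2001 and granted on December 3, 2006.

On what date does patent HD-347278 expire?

December 3, 2023

(a) grant + 17 years → 3 December 2023.
(b) filing + 21 years → 24 March 2022.
Later of the two: 3 December 2023.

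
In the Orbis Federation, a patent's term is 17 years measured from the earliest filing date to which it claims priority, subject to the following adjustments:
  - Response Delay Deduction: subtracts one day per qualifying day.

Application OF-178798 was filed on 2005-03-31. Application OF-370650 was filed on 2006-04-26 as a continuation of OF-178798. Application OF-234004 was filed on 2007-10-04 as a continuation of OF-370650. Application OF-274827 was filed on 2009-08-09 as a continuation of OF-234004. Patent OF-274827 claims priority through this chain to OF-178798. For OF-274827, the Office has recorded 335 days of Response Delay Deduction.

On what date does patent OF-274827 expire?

April 30, 2021

Earliest priority filing: 31 March 2005.
Base term: 31 March 2005 + 17 years → 31 March 2022.
Response Delay Deduction: −335 days → 30 April 2021.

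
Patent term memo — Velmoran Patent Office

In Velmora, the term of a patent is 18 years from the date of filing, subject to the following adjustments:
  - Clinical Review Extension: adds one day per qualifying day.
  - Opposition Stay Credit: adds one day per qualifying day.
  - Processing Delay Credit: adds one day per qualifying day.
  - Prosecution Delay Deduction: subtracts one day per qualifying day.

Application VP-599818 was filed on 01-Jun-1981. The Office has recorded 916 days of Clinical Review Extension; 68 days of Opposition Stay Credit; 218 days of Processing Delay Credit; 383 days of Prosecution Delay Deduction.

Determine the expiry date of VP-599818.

Base term: filing date + 18 years → 1 June 1999.
Clinical Review Extension: +916 days → 3 December 2001.
Opposition Stay Credit: +68 days → 9 February 2002.
Processing Delay Credit: +218 days → 15 September 2002.
Prosecution Delay Deduction: −383 days → 28 August 2001.

August 28, 2001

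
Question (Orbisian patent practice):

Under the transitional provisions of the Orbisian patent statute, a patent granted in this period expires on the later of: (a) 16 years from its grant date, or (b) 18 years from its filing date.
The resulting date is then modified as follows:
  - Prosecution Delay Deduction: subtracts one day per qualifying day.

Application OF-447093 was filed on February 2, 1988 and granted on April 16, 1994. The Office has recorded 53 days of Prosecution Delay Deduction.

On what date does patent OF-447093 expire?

(a) grant + 16 years → 16 April 2010.
(b) filing + 18 years → 2 February 2006.
Later of the two: 16 April 2010.
Prosecution Delay Deduction: −53 days → 22 February 2010.

February 22, 2010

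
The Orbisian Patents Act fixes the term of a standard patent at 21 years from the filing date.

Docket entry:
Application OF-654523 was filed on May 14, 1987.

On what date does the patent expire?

Filing date + 21 years → 14 May 2008.

2008-05-14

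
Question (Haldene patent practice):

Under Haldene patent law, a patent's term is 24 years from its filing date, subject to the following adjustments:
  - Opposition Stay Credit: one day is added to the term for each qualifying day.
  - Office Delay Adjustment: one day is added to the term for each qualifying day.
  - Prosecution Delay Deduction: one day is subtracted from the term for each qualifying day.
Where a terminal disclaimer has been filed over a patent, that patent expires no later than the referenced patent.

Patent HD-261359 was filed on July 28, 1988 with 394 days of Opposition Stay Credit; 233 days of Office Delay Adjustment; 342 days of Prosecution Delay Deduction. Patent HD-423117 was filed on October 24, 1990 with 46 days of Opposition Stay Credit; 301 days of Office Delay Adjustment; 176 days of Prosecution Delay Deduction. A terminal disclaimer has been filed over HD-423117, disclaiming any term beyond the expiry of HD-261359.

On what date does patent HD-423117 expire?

2013-05-09

Natural term of HD-423117:
  Base: filing + 24 years → 24 October 2014.
  Opposition Stay Credit: +46 days → 9 December 2014.
  Office Delay Adjustment: +301 days → 6 October 2015.
  Prosecution Delay Deduction: −176 days → 13 April 2015.
Expiry of referenced patent HD-261359:
  Base: filing + 24 years → 28 July 2012.
  Opposition Stay Credit: +394 days → 26 August 2013.
  Office Delay Adjustment: +233 days → 16 April 2014.
  Prosecution Delay Deduction: −342 days → 9 May 2013.
Terminal disclaimer: HD-423117 expires on the earlier of 13 April 2015 and 9 May 2013.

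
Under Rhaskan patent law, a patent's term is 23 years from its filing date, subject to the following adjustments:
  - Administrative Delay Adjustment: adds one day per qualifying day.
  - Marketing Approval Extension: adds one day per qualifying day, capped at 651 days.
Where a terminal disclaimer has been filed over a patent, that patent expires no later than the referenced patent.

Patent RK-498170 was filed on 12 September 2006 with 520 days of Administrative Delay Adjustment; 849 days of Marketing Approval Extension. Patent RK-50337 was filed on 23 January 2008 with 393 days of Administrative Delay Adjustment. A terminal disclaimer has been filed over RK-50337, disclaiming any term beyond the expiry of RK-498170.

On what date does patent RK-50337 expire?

February 20, 2032

Natural term of RK-50337:
  Base: filing + 23 years → 23 January 2031.
  Administrative Delay Adjustment: +393 days → 20 February 2032.
Expiry of referenced patent RK-498170:
  Base: filing + 23 years → 12 September 2029.
  Administrative Delay Adjustment: +520 days → 14 February 2031.
  Marketing Approval Extension: 849 days claimed exceeds the 651-day cap, so +651 days → 26 November 2032.
Terminal disclaimer: RK-50337 expires on the earlier of 20 February 2032 and 26 November 2032.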